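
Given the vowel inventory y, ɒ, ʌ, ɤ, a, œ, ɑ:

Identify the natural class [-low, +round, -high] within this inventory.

Eliminate segments failing any feature: /y/ is [+high]; /ɒ, a, ɑ/ are [+low]; /ʌ, ɤ/ are [-round]. The remaining /œ/ satisfy [-low], [+round], [-high].

œ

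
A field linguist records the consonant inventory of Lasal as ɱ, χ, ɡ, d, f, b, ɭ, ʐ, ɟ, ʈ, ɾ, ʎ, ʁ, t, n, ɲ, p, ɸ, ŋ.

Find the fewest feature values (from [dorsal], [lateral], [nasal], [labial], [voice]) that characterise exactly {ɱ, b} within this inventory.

[+voice, +labial]

/ɱ, b/ are all [+voice], [+labial], and no other segment in the inventory matches both values. Dropping any one of them over-generates: [+labial] alone would also admit /f, p, ɸ/; [+voice] alone would also admit /ɡ, d, ɭ, ʐ, …/. No other single listed feature picks out exactly this set either, so fewer than two features will not do.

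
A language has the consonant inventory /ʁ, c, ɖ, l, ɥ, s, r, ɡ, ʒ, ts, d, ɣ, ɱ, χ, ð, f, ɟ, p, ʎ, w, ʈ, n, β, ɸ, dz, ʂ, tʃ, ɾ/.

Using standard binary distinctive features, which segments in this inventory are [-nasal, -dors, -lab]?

ɖ, l, s, r, ʒ, ts, d, ð, ʈ, dz, ʂ, tʃ, ɾ

Checking each segment against [-nasal], [-dorsal], [-labial]: /ɖ/ (voiced retroflex stop), /l/ (alveolar lateral approximant), /s/ (voiceless alveolar fricative), /r/ (alveolar trill), /ʒ/ (voiced postalveolar fricative), /ts/ (voiceless alveolar affricate), among others, satisfy every feature; every other segment in the inventory fails at least one.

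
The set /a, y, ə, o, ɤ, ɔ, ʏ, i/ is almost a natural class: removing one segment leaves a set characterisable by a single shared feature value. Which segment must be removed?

[low] groups all but one: /y, ʏ, ə, i, ɤ, o, ɔ/ share [-low] while /a/ (low unrounded vowel) alone is [+low]. Removing any other segment would not leave a single-feature class that excludes it.

a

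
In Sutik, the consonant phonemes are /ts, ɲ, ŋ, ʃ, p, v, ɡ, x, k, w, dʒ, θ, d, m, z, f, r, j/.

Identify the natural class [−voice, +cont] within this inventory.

ʃ, x, θ, f

Eliminate segments failing any feature: /ts, p, k/ are [−continuant]; /ɲ, ŋ, v, ɡ, w, dʒ, d, m, z, r, j/ are [+voice]. The remaining /ʃ, x, θ, f/ satisfy [−voice], [+continuant].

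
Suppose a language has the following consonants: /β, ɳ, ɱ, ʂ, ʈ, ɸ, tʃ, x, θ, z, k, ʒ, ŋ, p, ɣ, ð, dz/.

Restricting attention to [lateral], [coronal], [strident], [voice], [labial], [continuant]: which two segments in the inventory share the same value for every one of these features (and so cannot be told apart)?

z, ʒ

Both /z/ and /ʒ/ are [−lateral], [+coronal], [+strident], [+voice], [−labial], [+continuant]. Since the list omits [anterior] and [distributed] — which do distinguish the voiced alveolar fricative from the voiced postalveolar fricative — this pair collapses; all other pairs remain distinct.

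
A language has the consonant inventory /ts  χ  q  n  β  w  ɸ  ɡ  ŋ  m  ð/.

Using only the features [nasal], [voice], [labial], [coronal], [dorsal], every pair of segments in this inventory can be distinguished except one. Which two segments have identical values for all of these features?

χ, q

On the given features, /χ/ and /q/ have an identical profile: [−nasal], [−voice], [−labial], [−coronal], [+dorsal]. No other two segments in the inventory coincide on all 5 features. (They do differ in [continuant], which is not among the given features.)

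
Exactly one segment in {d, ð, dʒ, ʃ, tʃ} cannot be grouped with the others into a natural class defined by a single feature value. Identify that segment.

d

[distributed] groups all but one: /ʃ, tʃ, ð, dʒ/ share [+distributed] while /d/ (voiced alveolar stop) alone is [-distributed]. Removing any other segment would not leave a single-feature class that excludes it.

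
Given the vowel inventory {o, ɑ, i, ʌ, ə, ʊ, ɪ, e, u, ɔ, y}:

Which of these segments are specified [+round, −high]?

o, ɔ

Checking each segment against [+round], [−high]: /o/ (mid back rounded tense vowel), /ɔ/ (mid back rounded lax vowel) satisfy every feature; every other segment in the inventory fails at least one.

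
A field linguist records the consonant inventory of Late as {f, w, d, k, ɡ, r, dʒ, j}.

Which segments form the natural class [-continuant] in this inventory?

The [-continuant] segments here are /d, k, ɡ, dʒ/; the remaining /f, w, r, j/ are [+continuant].

d, k, ɡ, dʒ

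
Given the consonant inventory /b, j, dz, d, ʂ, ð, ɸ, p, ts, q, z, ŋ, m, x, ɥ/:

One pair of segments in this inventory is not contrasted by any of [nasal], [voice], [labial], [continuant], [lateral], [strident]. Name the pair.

ð, j

On the given features, /ð/ and /j/ have an identical profile: [-nasal], [+voice], [-labial], [+continuant], [-lateral], [-strident]. No other two segments in the inventory coincide on all 6 features. (They do differ in [sonorant] and [dorsal], which are not among the given features.)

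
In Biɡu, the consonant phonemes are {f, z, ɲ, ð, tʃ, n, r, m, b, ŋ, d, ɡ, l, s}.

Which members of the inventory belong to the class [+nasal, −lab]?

ɲ, n, ŋ

First, the [+nasal] segments are /ɲ, n, m, ŋ/.
Within that set, [−labial] leaves /ɲ, n, ŋ/.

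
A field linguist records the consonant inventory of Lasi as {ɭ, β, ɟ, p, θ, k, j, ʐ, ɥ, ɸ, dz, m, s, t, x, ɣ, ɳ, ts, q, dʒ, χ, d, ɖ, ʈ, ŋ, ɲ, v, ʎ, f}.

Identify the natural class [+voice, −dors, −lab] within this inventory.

Checking each segment against [+voice], [−dorsal], [−labial]: /ɭ/ (retroflex lateral approximant), /ʐ/ (voiced retroflex fricative), /dz/ (voiced alveolar affricate), /ɳ/ (retroflex nasal), /dʒ/ (voiced postalveolar affricate), /d/ (voiced alveolar stop), among others, satisfy every feature; every other segment in the inventory fails at least one.

ɭ, ʐ, dz, ɳ, dʒ, d, ɖ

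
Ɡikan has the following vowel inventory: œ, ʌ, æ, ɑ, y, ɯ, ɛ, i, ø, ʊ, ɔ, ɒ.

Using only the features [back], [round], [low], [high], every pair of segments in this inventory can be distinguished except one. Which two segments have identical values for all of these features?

/œ/ (mid front rounded lax vowel) and /ø/ (mid front rounded tense vowel) are both [−back], [+round], [−low], [−high], so none of the listed features separates them. (They do differ in [tense], which is not among the given features.) Every other pair in the inventory differs on at least one listed feature.

œ, ø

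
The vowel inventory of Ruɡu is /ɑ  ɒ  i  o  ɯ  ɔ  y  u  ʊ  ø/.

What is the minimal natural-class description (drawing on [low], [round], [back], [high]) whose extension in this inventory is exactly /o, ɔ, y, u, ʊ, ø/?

[−low, +round]

The class [−low], [+round] has exactly /o, ɔ, y, u, ʊ, ø/ as its extension in this inventory. No smaller conjunction from the listed features achieves this: [+round] alone would also admit /ɒ/; [−low] alone would also admit /i, ɯ/; and checking the remaining single features turns up none with this extension.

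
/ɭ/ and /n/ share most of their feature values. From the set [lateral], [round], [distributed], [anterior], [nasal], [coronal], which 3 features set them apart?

/ɭ/ (retroflex lateral approximant) and /n/ (alveolar nasal) agree on [-round], [-distributed], [+coronal]. They differ on [nasal] (/ɭ/ [-], /n/ [+]), [lateral] (/ɭ/ [+], /n/ [-]), [anterior] (/ɭ/ [-], /n/ [+]).

[nasal], [lateral], [anterior]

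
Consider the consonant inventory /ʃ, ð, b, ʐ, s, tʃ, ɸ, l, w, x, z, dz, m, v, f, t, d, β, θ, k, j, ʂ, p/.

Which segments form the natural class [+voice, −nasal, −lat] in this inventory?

ð, b, ʐ, w, z, dz, v, d, β, j

First, the [+voice] segments are /ð, b, ʐ, l, w, z, dz, m, v, d, β, j/.
Within that set, [−nasal] gives /ð, b, ʐ, l, w, z, dz, v, d, β, j/.
Intersecting with [−lateral] leaves /ð, b, ʐ, w, z, dz, v, d, β, j/.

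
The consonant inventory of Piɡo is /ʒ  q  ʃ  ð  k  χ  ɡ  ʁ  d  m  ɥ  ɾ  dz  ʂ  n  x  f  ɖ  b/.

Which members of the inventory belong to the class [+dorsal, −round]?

q, k, χ, ɡ, ʁ, x

Checking each segment against [+dorsal], [−round]: /q/ (voiceless uvular stop), /k/ (voiceless velar stop), /χ/ (voiceless uvular fricative), /ɡ/ (voiced velar stop), /ʁ/ (voiced uvular fricative), /x/ (voiceless velar fricative) satisfy every feature; every other segment in the inventory fails at least one.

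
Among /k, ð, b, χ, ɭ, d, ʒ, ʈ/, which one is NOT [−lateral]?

Every segment except /ɭ/ is [−lateral]. /ɭ/ (retroflex lateral approximant) is [+lateral], so it is the exception.

ɭ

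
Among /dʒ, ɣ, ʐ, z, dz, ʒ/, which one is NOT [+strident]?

ɣ

/ɣ/ is the voiced velar fricative, which is [-strident]; the rest — /ʐ, dʒ, dz, ʒ, z/ — are [+strident].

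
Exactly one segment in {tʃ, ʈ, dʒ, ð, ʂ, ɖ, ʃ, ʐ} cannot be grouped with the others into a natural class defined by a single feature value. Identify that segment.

ð

The remaining segments after removing /ð/ share [-anterior]; /ð/ (voiced dental fricative) is [+anterior]. For every other candidate removal, the leftover set fails to share any single feature value that the removed segment lacks.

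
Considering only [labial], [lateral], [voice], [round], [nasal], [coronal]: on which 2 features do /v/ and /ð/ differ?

[labial], [coronal]

/v/ is the voiced labiodental fricative and /ð/ is the voiced dental fricative. Both are [−lateral], [+voice], [−round], [−nasal]. /v/ is [+labial] while /ð/ is [−labial]; /v/ is [−coronal] while /ð/ is [+coronal], so the distinguishing features are [labial], [coronal].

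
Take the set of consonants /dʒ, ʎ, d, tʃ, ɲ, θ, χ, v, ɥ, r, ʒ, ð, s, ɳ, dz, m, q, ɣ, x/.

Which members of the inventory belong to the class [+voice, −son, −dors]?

dʒ, d, v, ʒ, ð, dz

Eliminate segments failing any feature: /ʎ, ɲ, ɥ, r, ɳ, m/ are [+sonorant]; /tʃ, θ, χ, s, q, x/ are [−voice]; /ɣ/ is [+dorsal]. The remaining /dʒ, d, v, ʒ, ð, dz/ satisfy [+voice], [−sonorant], [−dorsal].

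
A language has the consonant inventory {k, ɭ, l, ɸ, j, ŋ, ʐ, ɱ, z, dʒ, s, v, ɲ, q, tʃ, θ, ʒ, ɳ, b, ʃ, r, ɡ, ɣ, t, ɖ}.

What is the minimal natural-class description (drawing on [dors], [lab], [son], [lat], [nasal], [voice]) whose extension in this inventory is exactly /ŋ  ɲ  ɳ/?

[+nasal, −lab]

/ŋ, ɲ, ɳ/ are all [+nasal], [−labial], and no other segment in the inventory matches both values. Dropping any one of them over-generates: [−labial] alone would also admit /k, ɭ, l, j, …/; [+nasal] alone would also admit /ɱ/. No other single listed feature picks out exactly this set either, so fewer than two features will not do.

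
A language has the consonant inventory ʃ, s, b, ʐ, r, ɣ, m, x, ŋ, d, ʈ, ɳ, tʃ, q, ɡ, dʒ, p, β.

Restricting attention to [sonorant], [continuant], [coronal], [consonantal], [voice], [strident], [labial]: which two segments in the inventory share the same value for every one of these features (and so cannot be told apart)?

/ʃ/ (voiceless postalveolar fricative) and /s/ (voiceless alveolar fricative) are both [-sonorant], [+continuant], [+coronal], [+consonantal], [-voice], [+strident], [-labial], so none of the listed features separates them. (They do differ in [anterior] and [distributed], which are not among the given features.) Every other pair in the inventory differs on at least one listed feature.

ʃ, s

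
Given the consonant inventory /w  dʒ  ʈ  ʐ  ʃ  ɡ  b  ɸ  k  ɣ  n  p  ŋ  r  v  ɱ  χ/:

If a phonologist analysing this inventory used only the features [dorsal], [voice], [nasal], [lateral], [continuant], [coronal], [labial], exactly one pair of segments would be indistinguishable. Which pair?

r, ʐ

Both /r/ and /ʐ/ are [−dorsal], [+voice], [−nasal], [−lateral], [+continuant], [+coronal], [−labial]. Since the list omits [sonorant], [strident] and [anterior] — which do distinguish the alveolar trill from the voiced retroflex fricative — this pair collapses; all other pairs remain distinct.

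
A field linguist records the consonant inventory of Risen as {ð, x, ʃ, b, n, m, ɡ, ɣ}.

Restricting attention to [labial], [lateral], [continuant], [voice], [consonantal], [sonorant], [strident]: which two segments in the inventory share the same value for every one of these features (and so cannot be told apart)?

On the given features, /ɣ/ and /ð/ have an identical profile: [−labial], [−lateral], [+continuant], [+voice], [+consonantal], [−sonorant], [−strident]. No other two segments in the inventory coincide on all 7 features. (They do differ in [coronal] and [dorsal], which are not among the given features.)

ɣ, ð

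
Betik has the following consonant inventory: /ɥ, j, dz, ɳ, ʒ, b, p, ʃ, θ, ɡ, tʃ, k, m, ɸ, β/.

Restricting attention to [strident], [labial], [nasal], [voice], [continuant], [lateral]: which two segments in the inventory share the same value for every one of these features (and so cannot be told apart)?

ɥ, β

Both /ɥ/ and /β/ are [-strident], [+labial], [-nasal], [+voice], [+continuant], [-lateral]. Since the list omits [sonorant], [round] and [dorsal] — which do distinguish the labial-palatal glide from the voiced bilabial fricative — this pair collapses; all other pairs remain distinct.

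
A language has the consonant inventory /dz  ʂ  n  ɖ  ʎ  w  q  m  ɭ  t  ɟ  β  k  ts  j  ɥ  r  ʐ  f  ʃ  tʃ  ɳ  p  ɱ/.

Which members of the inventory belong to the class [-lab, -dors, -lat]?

Among the inventory, the [-labial] segments are /dz, ʂ, n, ɖ, ʎ, q, ɭ, t, ɟ, k, ts, j, r, ʐ, ʃ, tʃ, ɳ/.
Within that set, [-dorsal] gives /dz, ʂ, n, ɖ, ɭ, t, ts, r, ʐ, ʃ, tʃ, ɳ/.
Intersecting with [-lateral] leaves /dz, ʂ, n, ɖ, t, ts, r, ʐ, ʃ, tʃ, ɳ/.

dz, ʂ, n, ɖ, t, ts, r, ʐ, ʃ, tʃ, ɳ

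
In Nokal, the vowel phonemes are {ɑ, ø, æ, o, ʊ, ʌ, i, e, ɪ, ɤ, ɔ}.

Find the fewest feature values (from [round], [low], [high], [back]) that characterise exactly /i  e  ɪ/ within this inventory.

[−low, −back, −round]

/i, e, ɪ/ are all [−low], [−back], [−round], and no other segment in the inventory matches all three values. Dropping any one of them over-generates: [−back, −round] alone would also admit /æ/; [−low, −round] alone would also admit /ʌ, ɤ/; [−low, −back] alone would also admit /ø/. No other combination of two listed features picks out exactly this set either, so fewer than three features will not do.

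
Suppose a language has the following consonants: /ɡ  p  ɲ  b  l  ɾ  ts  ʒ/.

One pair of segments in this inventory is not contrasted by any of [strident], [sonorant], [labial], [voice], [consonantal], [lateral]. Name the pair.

Both /ɲ/ and /ɾ/ are [−strident], [+sonorant], [−labial], [+voice], [+consonantal], [−lateral]. Since the list omits [nasal] and [dorsal] — which do distinguish the palatal nasal from the alveolar tap — this pair collapses; all other pairs remain distinct.

ɲ, ɾ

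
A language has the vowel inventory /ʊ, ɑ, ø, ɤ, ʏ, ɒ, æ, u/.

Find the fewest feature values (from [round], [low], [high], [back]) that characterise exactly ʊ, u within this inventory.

The class [+high], [+back] has exactly /ʊ, u/ as its extension in this inventory. No smaller conjunction from the listed features achieves this: [+back] alone would also admit /ɑ, ɤ, ɒ/; [+high] alone would also admit /ʏ/; and checking the remaining single features turns up none with this extension.

[+high, +back]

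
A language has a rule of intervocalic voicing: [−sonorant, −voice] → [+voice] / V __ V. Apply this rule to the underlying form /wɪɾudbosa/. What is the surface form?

Only /s/ occurs between two vowels (/o/ __ /a/) and matches the structural description. It is a voiceless alveolar fricative, so [−sonorant, −voice] holds; changing it to [+voice] with all other features held fixed yields /z/ (voiced alveolar fricative). No other segment meets both the structural description and the environment, so the output is [wɪɾudboza].

[wɪɾudboza]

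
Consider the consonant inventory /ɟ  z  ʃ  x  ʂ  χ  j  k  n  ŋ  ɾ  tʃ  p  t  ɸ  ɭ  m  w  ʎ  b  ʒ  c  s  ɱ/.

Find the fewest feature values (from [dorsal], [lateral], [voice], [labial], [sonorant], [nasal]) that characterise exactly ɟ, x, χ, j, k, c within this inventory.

[−nasal, −lateral, −labial, +dorsal]

The class [−nasal], [−lateral], [−labial], [+dorsal] has exactly /ɟ, x, χ, j, k, c/ as its extension in this inventory. No smaller conjunction from the listed features achieves this: [−lateral, −labial, +dorsal] alone would also admit /ŋ/; [−nasal, −labial, +dorsal] alone would also admit /ʎ/; [−nasal, −lateral, +dorsal] alone would also admit /w/; [−nasal, −lateral, −labial] alone would also admit /z, ʃ, ʂ, ɾ, …/; and checking the remaining three-feature bundles turns up none with this extension.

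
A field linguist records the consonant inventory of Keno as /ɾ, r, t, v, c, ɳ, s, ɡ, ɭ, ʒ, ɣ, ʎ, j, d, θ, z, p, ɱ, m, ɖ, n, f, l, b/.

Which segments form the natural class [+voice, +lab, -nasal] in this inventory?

v, b

First, the [+voice] segments are /ɾ, r, v, ɳ, ɡ, ɭ, ʒ, ɣ, ʎ, j, d, z, ɱ, m, ɖ, n, l, b/.
Among these, [+labial] gives /v, ɱ, m, b/.
Within that set, [-nasal] leaves /v, b/.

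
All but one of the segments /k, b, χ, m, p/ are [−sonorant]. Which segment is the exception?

m

Every segment except /m/ is [−sonorant]. /m/ (bilabial nasal) is [+sonorant], so it is the exception.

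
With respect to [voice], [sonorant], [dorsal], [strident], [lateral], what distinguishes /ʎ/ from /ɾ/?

[lateral], [dorsal]

/ʎ/ is the palatal lateral approximant and /ɾ/ is the alveolar tap. Both are [+voice], [+sonorant], [-strident]. /ʎ/ is [+lateral] while /ɾ/ is [-lateral]; /ʎ/ is [+dorsal] while /ɾ/ is [-dorsal], so the distinguishing features are [lateral], [dorsal].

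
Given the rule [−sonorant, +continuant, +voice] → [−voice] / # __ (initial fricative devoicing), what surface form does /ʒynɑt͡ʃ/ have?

[ʃynɑt͡ʃ]

The only segment in the rule's environment that also matches [−sonorant, +continuant, +voice] is /ʒ/. Applying [−voice] turns the voiced postalveolar fricative into /ʃ/ (voiceless postalveolar fricative), giving [ʃynɑt͡ʃ].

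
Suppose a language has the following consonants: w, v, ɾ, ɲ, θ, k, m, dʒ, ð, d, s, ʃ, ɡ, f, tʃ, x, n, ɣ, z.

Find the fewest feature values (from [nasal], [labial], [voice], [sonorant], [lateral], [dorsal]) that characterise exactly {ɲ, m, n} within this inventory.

The target set is precisely the extension of [+nasal] in this inventory.

[+nasal]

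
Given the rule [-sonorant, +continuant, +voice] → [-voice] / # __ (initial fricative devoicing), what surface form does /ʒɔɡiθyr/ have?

[ʃɔɡiθyr]

/ʒ/ satisfies [-sonorant, +continuant, +voice] and sits in # __. The [-voice] counterpart of the voiced postalveolar fricative is /ʃ/. Other segments in /ʒɔɡiθyr/ either fail the structural description or are not in the environment, so the surface form is [ʃɔɡiθyr].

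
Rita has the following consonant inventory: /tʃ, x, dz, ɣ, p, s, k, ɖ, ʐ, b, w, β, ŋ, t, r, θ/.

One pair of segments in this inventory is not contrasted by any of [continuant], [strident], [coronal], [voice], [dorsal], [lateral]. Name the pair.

/ɣ/ (voiced velar fricative) and /w/ (labial-velar glide) are both [+continuant], [-strident], [-coronal], [+voice], [+dorsal], [-lateral], so none of the listed features separates them. (They do differ in [sonorant], [labial] and [round], which are not among the given features.) Every other pair in the inventory differs on at least one listed feature.

ɣ, w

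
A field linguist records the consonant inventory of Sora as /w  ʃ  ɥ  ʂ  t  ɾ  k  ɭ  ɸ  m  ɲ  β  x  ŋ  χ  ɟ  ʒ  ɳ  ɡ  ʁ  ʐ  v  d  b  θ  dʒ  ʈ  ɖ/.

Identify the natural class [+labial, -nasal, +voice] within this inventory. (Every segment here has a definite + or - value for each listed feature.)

w, ɥ, β, v, b

Checking each segment against [+labial], [-nasal], [+voice]: /w/ (labial-velar glide), /ɥ/ (labial-palatal glide), /β/ (voiced bilabial fricative), /v/ (voiced labiodental fricative), /b/ (voiced bilabial stop) satisfy every feature; every other segment in the inventory fails at least one.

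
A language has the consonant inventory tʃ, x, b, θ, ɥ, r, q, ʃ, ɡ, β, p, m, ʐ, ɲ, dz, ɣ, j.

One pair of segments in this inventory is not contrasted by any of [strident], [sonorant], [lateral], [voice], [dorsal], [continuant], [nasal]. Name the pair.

/ɥ/ (labial-palatal glide) and /j/ (palatal glide) are both [−strident], [+sonorant], [−lateral], [+voice], [+dorsal], [+continuant], [−nasal], so none of the listed features separates them. (They do differ in [labial] and [round], which are not among the given features.) Every other pair in the inventory differs on at least one listed feature.

ɥ, j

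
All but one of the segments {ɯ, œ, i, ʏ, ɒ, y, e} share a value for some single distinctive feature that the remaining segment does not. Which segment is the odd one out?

ɒ

The remaining segments after removing /ɒ/ share [−low]; /ɒ/ (low back rounded vowel) is [+low]. For every other candidate removal, the leftover set fails to share any single feature value that the removed segment lacks.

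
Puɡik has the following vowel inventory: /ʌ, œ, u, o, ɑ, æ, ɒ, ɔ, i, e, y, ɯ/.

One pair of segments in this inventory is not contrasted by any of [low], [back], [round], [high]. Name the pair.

o, ɔ

/o/ (mid back rounded tense vowel) and /ɔ/ (mid back rounded lax vowel) are both [-low], [+back], [+round], [-high], so none of the listed features separates them. (They do differ in [tense], which is not among the given features.) Every other pair in the inventory differs on at least one listed feature.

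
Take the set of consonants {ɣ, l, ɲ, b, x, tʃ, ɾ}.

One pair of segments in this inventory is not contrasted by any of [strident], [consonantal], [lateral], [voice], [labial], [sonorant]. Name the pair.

ɲ, ɾ

/ɲ/ (palatal nasal) and /ɾ/ (alveolar tap) are both [−strident], [+consonantal], [−lateral], [+voice], [−labial], [+sonorant], so none of the listed features separates them. (They do differ in [nasal] and [dorsal], which are not among the given features.) Every other pair in the inventory differs on at least one listed feature.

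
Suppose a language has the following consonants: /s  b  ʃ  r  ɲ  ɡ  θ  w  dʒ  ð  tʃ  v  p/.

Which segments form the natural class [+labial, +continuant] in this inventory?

w, v

Checking each segment against [+labial], [+continuant]: /w/ (labial-velar glide), /v/ (voiced labiodental fricative) satisfy every feature; every other segment in the inventory fails at least one.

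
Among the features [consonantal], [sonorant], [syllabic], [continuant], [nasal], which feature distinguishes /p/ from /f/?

[continuant]

/p/ (voiceless bilabial stop) and /f/ (voiceless labiodental fricative) agree on [+consonantal], [−sonorant], [−syllabic], [−nasal]. They differ on [continuant] (/p/ [−], /f/ [+]).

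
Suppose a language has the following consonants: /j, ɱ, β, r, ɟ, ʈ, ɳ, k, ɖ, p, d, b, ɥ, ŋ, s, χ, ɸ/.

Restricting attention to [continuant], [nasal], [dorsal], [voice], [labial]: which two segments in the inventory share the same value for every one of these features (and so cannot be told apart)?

d, ɖ

/d/ (voiced alveolar stop) and /ɖ/ (voiced retroflex stop) are both [−continuant], [−nasal], [−dorsal], [+voice], [−labial], so none of the listed features separates them. (They do differ in [anterior], which is not among the given features.) Every other pair in the inventory differs on at least one listed feature.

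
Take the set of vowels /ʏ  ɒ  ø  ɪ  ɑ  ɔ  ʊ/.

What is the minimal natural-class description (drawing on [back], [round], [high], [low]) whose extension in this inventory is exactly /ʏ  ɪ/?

[+high, −back]

Every target segment is [+high], [−back]; each remaining inventory member fails at least one of these. Each conjunct is needed — [−back] alone would also admit /ø/; [+high] alone would also admit /ʊ/ — and no other single listed feature has exactly this extension, so two is the minimum.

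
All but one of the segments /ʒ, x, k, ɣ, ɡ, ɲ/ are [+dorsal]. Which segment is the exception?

ʒ

/ʒ/ is the voiced postalveolar fricative, which is [−dorsal]; the rest — /k, ɲ, ɡ, ɣ, x/ — are [+dorsal].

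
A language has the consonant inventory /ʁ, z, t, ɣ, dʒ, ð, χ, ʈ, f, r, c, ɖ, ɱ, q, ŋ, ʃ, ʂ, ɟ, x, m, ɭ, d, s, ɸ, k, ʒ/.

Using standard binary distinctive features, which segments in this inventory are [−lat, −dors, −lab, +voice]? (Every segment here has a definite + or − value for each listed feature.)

z, dʒ, ð, r, ɖ, d, ʒ

Eliminate segments failing any feature: /ʁ, ɣ, χ, c, q, ŋ, ɟ, x, k/ are [+dorsal]; /t, ʈ, ʃ, ʂ, s/ are [−voice]; /f, ɱ, m, ɸ/ are [+labial]; /ɭ/ is [+lateral]. The remaining /z, dʒ, ð, r, ɖ, d, ʒ/ satisfy [−lateral], [−dorsal], [−labial], [+voice].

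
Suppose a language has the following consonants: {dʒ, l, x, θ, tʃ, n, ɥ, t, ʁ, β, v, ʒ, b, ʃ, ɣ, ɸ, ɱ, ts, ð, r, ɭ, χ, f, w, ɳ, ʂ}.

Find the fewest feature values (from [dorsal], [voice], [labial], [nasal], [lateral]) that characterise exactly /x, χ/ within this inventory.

/x, χ/ are all [-voice], [+dorsal], and no other segment in the inventory matches both values. Dropping any one of them over-generates: [+dorsal] alone would also admit /ɥ, ʁ, ɣ, w/; [-voice] alone would also admit /θ, tʃ, t, ʃ, …/. No other single listed feature picks out exactly this set either, so fewer than two features will not do.

[-voice, +dorsal]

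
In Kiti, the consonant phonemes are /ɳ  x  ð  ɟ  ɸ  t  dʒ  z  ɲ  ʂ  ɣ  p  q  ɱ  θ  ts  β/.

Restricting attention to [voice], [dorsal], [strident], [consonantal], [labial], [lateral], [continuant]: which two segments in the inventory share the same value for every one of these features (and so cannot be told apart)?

ɟ, ɲ

/ɟ/ (voiced palatal stop) and /ɲ/ (palatal nasal) are both [+voice], [+dorsal], [−strident], [+consonantal], [−labial], [−lateral], [−continuant], so none of the listed features separates them. (They do differ in [sonorant] and [nasal], which are not among the given features.) Every other pair in the inventory differs on at least one listed feature.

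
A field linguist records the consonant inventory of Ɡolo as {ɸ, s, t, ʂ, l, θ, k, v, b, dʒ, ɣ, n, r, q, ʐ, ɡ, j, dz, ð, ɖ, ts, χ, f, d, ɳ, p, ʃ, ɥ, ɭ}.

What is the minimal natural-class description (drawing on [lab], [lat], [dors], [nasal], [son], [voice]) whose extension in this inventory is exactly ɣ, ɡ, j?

Every target segment is [+voice], [−labial], [+dorsal]; each remaining inventory member fails at least one of these. Each conjunct is needed — [−labial, +dorsal] alone would also admit /k, q, χ/; [+voice, +dorsal] alone would also admit /ɥ/; [+voice, −labial] alone would also admit /l, dʒ, n, r, …/ — and no other combination of two listed features has exactly this extension, so three is the minimum.

[+voice, −lab, +dors]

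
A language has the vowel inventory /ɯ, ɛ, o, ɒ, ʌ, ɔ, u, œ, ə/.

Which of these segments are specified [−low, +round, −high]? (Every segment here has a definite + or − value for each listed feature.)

First, the [−low] segments are /ɯ, ɛ, o, ʌ, ɔ, u, œ, ə/.
Intersecting with [+round] gives /o, ɔ, u, œ/.
Among these, [−high] leaves /o, ɔ, œ/.

o, ɔ, œ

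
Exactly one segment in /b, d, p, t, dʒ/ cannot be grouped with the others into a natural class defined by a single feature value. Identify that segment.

dʒ

/b, t, d, p/ are all [−delayed release], but /dʒ/ (voiced postalveolar affricate) is [+delayed release]. No other single segment can be removed to leave a set sharing one feature value that the removed segment lacks, so /dʒ/ is the odd one out.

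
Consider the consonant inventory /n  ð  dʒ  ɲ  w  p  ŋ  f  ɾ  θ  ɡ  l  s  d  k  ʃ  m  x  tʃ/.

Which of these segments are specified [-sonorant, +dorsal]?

Eliminate segments failing any feature: /n, ɲ, w, ŋ, ɾ, l, m/ are [+sonorant]; /ð, dʒ, p, f, θ, s, d, ʃ, tʃ/ are [-dorsal]. The remaining /ɡ, k, x/ satisfy [-sonorant], [+dorsal].

ɡ, k, x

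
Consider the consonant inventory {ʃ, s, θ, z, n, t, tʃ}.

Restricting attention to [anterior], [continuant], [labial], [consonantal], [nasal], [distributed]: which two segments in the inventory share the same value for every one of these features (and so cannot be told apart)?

/s/ (voiceless alveolar fricative) and /z/ (voiced alveolar fricative) are both [+anterior], [+continuant], [−labial], [+consonantal], [−nasal], [−distributed], so none of the listed features separates them. (They do differ in [voice], which is not among the given features.) Every other pair in the inventory differs on at least one listed feature.

s, z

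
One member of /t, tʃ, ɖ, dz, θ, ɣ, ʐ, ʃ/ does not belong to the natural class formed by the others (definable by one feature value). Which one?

/dz, tʃ, t, θ, ʃ, ɖ, ʐ/ are all [+coronal], but /ɣ/ (voiced velar fricative) is [-coronal]. No other single segment can be removed to leave a set sharing one feature value that the removed segment lacks, so /ɣ/ is the odd one out.

ɣ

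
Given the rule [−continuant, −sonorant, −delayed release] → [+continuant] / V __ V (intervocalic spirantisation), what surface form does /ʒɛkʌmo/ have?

/k/ satisfies [−continuant, −sonorant, −delayed release] and sits in V __ V. The [+continuant] counterpart of the voiceless velar stop is /x/. Other segments in /ʒɛkʌmo/ either fail the structural description or are not in the environment, so the surface form is [ʒɛxʌmo].

[ʒɛxʌmo]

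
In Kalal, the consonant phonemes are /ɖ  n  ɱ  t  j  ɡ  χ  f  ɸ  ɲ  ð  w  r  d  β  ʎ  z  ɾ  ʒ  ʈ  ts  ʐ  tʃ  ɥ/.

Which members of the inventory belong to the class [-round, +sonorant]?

Eliminate segments failing any feature: /ɖ, t, ɡ, χ, f, ɸ, ð, d, β, z, ʒ, ʈ, ts, ʐ, tʃ/ are [-sonorant]; /w, ɥ/ are [+round]. The remaining /n, ɱ, j, ɲ, r, ʎ, ɾ/ satisfy [-round], [+sonorant].

n, ɱ, j, ɲ, r, ʎ, ɾ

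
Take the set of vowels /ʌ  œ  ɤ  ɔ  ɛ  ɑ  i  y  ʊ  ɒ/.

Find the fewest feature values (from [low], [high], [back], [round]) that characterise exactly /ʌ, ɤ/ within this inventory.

[-low, +back, -round]

/ʌ, ɤ/ are all [-low], [+back], [-round], and no other segment in the inventory matches all three values. Dropping any one of them over-generates: [+back, -round] alone would also admit /ɑ/; [-low, -round] alone would also admit /ɛ, i/; [-low, +back] alone would also admit /ɔ, ʊ/. No other combination of two listed features picks out exactly this set either, so fewer than three features will not do.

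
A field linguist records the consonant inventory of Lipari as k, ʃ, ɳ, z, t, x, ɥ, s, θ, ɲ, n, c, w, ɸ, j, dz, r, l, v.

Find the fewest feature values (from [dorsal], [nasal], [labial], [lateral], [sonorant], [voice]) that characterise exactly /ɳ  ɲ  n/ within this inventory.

[+nasal]

Every target segment is [+nasal] and no other inventory member is, so one feature is enough.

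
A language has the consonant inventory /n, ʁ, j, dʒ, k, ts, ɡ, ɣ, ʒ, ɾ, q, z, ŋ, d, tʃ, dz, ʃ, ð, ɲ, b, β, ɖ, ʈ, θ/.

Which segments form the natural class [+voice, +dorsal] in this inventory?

Checking each segment against [+voice], [+dorsal]: /ʁ/ (voiced uvular fricative), /j/ (palatal glide), /ɡ/ (voiced velar stop), /ɣ/ (voiced velar fricative), /ŋ/ (velar nasal), /ɲ/ (palatal nasal) satisfy every feature; every other segment in the inventory fails at least one.

ʁ, j, ɡ, ɣ, ŋ, ɲ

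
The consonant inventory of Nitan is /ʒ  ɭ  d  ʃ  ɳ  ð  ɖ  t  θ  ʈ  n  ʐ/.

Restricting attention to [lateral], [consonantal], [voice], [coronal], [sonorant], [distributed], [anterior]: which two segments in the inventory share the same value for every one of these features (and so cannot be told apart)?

Both /ʐ/ and /ɖ/ are [-lateral], [+consonantal], [+voice], [+coronal], [-sonorant], [-distributed], [-anterior]. Since the list omits [continuant] and [strident] — which do distinguish the voiced retroflex fricative from the voiced retroflex stop — this pair collapses; all other pairs remain distinct.

ʐ, ɖ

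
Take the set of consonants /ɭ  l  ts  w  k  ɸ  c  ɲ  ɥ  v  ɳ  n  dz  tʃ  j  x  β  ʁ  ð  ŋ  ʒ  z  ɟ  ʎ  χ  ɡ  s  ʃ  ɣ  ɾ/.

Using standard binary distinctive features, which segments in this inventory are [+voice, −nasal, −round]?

ɭ, l, v, dz, j, β, ʁ, ð, ʒ, z, ɟ, ʎ, ɡ, ɣ, ɾ

Eliminate segments failing any feature: /ts, k, ɸ, c, tʃ, x, χ, s, ʃ/ are [−voice]; /w, ɥ/ are [+round]; /ɲ, ɳ, n, ŋ/ are [+nasal]. The remaining /ɭ, l, v, dz, j, β, ʁ, ð, ʒ, z, ɟ, ʎ, ɡ, ɣ, ɾ/ satisfy [+voice], [−nasal], [−round].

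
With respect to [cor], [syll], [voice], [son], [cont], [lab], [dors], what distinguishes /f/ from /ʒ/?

[voice], [labial], [coronal]

/f/ is the voiceless labiodental fricative and /ʒ/ is the voiced postalveolar fricative. Both are [-syllabic], [-sonorant], [+continuant], [-dorsal]. /f/ is [-voice] while /ʒ/ is [+voice]; /f/ is [+labial] while /ʒ/ is [-labial]; /f/ is [-coronal] while /ʒ/ is [+coronal], so the distinguishing features are [voice], [labial], [coronal].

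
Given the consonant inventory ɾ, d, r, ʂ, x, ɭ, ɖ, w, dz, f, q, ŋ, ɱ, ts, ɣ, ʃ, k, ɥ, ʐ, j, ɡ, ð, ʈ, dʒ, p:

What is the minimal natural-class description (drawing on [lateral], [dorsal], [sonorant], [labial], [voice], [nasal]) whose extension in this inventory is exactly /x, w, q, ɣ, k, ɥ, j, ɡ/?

Every target segment is [−nasal], [+dorsal]; each remaining inventory member fails at least one of these. Each conjunct is needed — [+dorsal] alone would also admit /ŋ/; [−nasal] alone would also admit /ɾ, d, r, ʂ, …/ — and no other single listed feature has exactly this extension, so two is the minimum.

[−nasal, +dorsal]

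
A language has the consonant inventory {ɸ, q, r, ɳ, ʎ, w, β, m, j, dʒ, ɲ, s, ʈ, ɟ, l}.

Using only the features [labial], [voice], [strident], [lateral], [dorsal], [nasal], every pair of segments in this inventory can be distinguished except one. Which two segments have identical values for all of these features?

ɟ, j

/ɟ/ (voiced palatal stop) and /j/ (palatal glide) are both [-labial], [+voice], [-strident], [-lateral], [+dorsal], [-nasal], so none of the listed features separates them. (They do differ in [sonorant] and [continuant], which are not among the given features.) Every other pair in the inventory differs on at least one listed feature.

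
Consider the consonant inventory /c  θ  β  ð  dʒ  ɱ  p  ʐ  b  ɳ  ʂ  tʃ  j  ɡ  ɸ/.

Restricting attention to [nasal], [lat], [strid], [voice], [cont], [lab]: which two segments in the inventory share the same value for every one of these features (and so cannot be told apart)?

On the given features, /j/ and /ð/ have an identical profile: [-nasal], [-lateral], [-strident], [+voice], [+continuant], [-labial]. No other two segments in the inventory coincide on all 6 features. (They do differ in [sonorant] and [dorsal], which are not among the given features.)

j, ð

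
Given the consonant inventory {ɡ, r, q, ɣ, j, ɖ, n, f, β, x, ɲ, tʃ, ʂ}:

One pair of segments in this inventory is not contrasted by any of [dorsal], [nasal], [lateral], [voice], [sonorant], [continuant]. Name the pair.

/ʂ/ (voiceless retroflex fricative) and /f/ (voiceless labiodental fricative) are both [-dorsal], [-nasal], [-lateral], [-voice], [-sonorant], [+continuant], so none of the listed features separates them. (They do differ in [labial] and [coronal], which are not among the given features.) Every other pair in the inventory differs on at least one listed feature.

ʂ, f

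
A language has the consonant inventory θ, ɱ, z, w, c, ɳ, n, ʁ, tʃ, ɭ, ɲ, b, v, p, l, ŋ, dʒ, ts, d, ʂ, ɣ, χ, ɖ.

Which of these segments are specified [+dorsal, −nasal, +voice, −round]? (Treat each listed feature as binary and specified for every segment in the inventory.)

Checking each segment against [+dorsal], [−nasal], [+voice], [−round]: /ʁ/ (voiced uvular fricative), /ɣ/ (voiced velar fricative) satisfy every feature; every other segment in the inventory fails at least one.

ʁ, ɣ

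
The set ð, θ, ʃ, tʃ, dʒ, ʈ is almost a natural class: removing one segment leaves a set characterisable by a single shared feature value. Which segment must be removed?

[distributed] groups all but one: /tʃ, dʒ, ʃ, ð, θ/ share [+distributed] while /ʈ/ (voiceless retroflex stop) alone is [−distributed]. Removing any other segment would not leave a single-feature class that excludes it.

ʈ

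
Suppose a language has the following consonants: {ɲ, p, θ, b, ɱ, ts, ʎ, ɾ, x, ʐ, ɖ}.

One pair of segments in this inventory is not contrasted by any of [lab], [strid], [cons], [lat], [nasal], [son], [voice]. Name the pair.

/θ/ (voiceless dental fricative) and /x/ (voiceless velar fricative) are both [-labial], [-strident], [+consonantal], [-lateral], [-nasal], [-sonorant], [-voice], so none of the listed features separates them. (They do differ in [coronal] and [dorsal], which are not among the given features.) Every other pair in the inventory differs on at least one listed feature.

θ, x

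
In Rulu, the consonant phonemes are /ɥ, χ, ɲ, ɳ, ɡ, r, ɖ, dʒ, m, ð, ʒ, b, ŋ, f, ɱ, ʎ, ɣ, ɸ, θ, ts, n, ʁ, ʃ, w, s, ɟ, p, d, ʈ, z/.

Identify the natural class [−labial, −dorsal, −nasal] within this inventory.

r, ɖ, dʒ, ð, ʒ, θ, ts, ʃ, s, d, ʈ, z

Eliminate segments failing any feature: /ɥ, m, b, f, ɱ, ɸ, w, p/ are [+labial]; /χ, ɲ, ɡ, ŋ, ʎ, ɣ, ʁ, ɟ/ are [+dorsal]; /ɳ, n/ are [+nasal]. The remaining /r, ɖ, dʒ, ð, ʒ, θ, ts, ʃ, s, d, ʈ, z/ satisfy [−labial], [−dorsal], [−nasal].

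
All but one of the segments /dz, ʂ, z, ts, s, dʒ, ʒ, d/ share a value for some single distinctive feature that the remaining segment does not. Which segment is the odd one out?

/s, dʒ, dz, ts, ʒ, z, ʂ/ are all [+strident], but /d/ (voiced alveolar stop) is [-strident]. No other single segment can be removed to leave a set sharing one feature value that the removed segment lacks, so /d/ is the odd one out.

d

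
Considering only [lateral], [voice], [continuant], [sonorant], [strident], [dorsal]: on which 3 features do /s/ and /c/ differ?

[continuant], [strident], [dorsal]

/s/ (voiceless alveolar fricative) and /c/ (voiceless palatal stop) agree on [−lateral], [−voice], [−sonorant]. They differ on [continuant] (/s/ [+], /c/ [−]), [strident] (/s/ [+], /c/ [−]), [dorsal] (/s/ [−], /c/ [+]).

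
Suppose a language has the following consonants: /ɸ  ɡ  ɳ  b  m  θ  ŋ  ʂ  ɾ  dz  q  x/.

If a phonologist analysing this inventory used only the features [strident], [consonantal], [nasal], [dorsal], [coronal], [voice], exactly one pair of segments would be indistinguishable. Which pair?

Both /q/ and /x/ are [−strident], [+consonantal], [−nasal], [+dorsal], [−coronal], [−voice]. Since the list omits [continuant] and [high] — which do distinguish the voiceless uvular stop from the voiceless velar fricative — this pair collapses; all other pairs remain distinct.

q, x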